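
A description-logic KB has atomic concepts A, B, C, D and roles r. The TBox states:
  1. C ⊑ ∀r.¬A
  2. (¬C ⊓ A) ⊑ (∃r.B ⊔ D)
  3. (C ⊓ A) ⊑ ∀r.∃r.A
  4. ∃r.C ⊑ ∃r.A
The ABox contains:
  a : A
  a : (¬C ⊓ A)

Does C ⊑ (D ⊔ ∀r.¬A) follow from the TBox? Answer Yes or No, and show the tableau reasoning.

Yes

1. C ⊑ (D ⊔ ∀r.¬A)  ⇔  (C ⊓ (¬D ⊓ ∃r.A)) unsat w.r.t. T
   all branches close; clash {D, ¬D} at x₀
2. Hence C ⊑ (D ⊔ ∀r.¬A): entailed.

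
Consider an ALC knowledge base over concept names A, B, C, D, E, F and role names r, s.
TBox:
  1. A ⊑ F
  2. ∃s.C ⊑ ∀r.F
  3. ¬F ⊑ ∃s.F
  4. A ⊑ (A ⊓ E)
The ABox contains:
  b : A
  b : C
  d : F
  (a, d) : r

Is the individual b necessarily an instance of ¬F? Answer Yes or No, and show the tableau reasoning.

1. b : ¬F?  L(b) = {A, C} ∪ {F}
   apply at b: A⊑(A ⊓ E)
   open: L(b) ⊇ {A, C, E, F, ∀s.¬C} — b ∉ ¬F possible
2. Hence b : ¬F: not entailed.

No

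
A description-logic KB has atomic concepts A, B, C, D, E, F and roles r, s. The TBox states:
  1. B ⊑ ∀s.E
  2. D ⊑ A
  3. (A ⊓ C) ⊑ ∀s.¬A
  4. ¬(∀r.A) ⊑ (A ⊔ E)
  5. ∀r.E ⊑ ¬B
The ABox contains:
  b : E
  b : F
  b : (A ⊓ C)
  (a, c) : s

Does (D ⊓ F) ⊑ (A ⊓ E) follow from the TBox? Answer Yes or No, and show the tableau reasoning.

1. (D ⊓ F) ⊑ (A ⊓ E)  ⇔  ((D ⊓ F) ⊓ (¬A ⊔ ¬E)) unsat w.r.t. T
   apply at x₀: D⊑A
   open: L(x₀) ⊇ {A, D, F, ¬B, ¬C, …}
2. Hence (D ⊓ F) ⊑ (A ⊓ E): not entailed.

No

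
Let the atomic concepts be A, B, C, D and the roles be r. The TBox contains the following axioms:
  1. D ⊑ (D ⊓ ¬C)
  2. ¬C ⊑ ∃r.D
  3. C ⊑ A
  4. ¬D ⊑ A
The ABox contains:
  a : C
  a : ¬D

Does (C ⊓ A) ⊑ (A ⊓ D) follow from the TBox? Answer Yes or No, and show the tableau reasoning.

No

1. (C ⊓ A) ⊑ (A ⊓ D)  ⇔  ((C ⊓ A) ⊓ (¬A ⊔ ¬D)) unsat w.r.t. T
   open: L(x₀) ⊇ {A, C, ¬D}
2. Hence (C ⊓ A) ⊑ (A ⊓ D): not entailed.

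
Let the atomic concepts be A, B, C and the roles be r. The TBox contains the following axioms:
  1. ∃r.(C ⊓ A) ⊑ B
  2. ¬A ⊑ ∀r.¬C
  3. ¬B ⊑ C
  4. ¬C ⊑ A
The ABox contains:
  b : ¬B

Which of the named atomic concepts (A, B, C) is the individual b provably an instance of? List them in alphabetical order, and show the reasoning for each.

1. b : A?  L(b) = {¬B} ∪ {¬A}
   apply at b: ¬A⊑∀r.¬C; ¬B⊑C
   open: L(b) ⊇ {C, ¬A, ¬B, ∀r.(¬C ⊔ ¬A), ∀r.¬C} — b ∉ A possible
2. b : B?  L(b) = {¬B} ∪ {¬B}
   apply at b: ¬B⊑C
   open: L(b) ⊇ {A, C, ¬B, ∀r.(¬C ⊔ ¬A)} — b ∉ B possible
3. b : C?  L(b) = {¬B} ∪ {¬C}
   clash {C, ¬C} at b — b ∈ C
4. Entailed for b: {C}

{C}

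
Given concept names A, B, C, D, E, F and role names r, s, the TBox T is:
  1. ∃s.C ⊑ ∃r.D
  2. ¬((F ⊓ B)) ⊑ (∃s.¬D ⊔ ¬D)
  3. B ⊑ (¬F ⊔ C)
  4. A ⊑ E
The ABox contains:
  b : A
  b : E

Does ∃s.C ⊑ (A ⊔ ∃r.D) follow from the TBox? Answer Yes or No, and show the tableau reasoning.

Yes

1. ∃s.C ⊑ (A ⊔ ∃r.D)  ⇔  (∃s.C ⊓ (¬A ⊓ ∀r.¬D)) unsat w.r.t. T
   all branches close; clash {D, ¬D} at an ∃-successor
2. Hence ∃s.C ⊑ (A ⊔ ∃r.D): entailed.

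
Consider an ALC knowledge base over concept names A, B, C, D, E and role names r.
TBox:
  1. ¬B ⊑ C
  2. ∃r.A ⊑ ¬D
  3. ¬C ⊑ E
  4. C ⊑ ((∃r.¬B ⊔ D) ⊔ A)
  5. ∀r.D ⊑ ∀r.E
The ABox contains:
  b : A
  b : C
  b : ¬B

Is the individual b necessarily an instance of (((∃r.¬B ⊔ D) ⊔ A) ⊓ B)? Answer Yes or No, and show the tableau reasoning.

1. b : (((∃r.¬B ⊔ D) ⊔ A) ⊓ B)?  L(b) = {A, C, ¬B} ∪ {(((∀r.B ⊓ ¬D) ⊓ ¬A) ⊔ ¬B)}
   apply at b: C⊑((∃r.¬B ⊔ D) ⊔ A)
   open: L(b) ⊇ {A, C, ¬B, ∀r.¬A, ∃r.¬D} (+ ∃-successors) — b ∉ (((∃r.¬B ⊔ D) ⊔ A) ⊓ B) possible
2. Hence b : (((∃r.¬B ⊔ D) ⊔ A) ⊓ B): not entailed.

No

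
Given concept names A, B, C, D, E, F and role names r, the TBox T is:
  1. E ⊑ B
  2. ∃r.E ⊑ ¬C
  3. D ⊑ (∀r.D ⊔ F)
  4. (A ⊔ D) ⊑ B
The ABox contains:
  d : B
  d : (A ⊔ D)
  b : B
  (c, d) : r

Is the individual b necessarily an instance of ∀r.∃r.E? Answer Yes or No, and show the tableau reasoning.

No

1. b : ∀r.∃r.E?  L(b) = {B} ∪ {∃r.∀r.¬E}
   open: L(b) ⊇ {B, ¬D, ∀r.¬E, ∃r.∀r.¬E} (+ ∃-successors) — b ∉ ∀r.∃r.E possible
2. Hence b : ∀r.∃r.E: not entailed.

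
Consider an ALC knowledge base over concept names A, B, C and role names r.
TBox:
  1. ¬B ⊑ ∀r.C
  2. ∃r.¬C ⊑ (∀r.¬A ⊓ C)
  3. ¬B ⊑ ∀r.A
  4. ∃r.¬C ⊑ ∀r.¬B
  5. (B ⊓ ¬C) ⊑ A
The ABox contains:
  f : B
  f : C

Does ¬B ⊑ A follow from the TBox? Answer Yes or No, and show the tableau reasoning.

No

1. ¬B ⊑ A  ⇔  (¬B ⊓ ¬A) unsat w.r.t. T
   apply at x₀: ¬B⊑∀r.C; ¬B⊑∀r.A
   open: L(x₀) ⊇ {¬A, ¬B, ∀r.A, ∀r.C}
2. Hence ¬B ⊑ A: not entailed.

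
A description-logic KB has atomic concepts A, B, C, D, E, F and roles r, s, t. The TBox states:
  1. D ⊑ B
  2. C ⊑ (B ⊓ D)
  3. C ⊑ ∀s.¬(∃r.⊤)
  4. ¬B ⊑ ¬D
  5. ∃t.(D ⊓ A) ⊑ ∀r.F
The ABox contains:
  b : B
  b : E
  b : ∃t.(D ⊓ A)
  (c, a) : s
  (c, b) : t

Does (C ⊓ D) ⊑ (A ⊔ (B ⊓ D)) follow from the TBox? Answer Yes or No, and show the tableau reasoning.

Yes

1. (C ⊓ D) ⊑ (A ⊔ (B ⊓ D))  ⇔  ((C ⊓ D) ⊓ (¬A ⊓ (¬B ⊔ ¬D))) unsat w.r.t. T
   all branches close; clash {D, ¬D} at x₀
2. Hence (C ⊓ D) ⊑ (A ⊔ (B ⊓ D)): entailed.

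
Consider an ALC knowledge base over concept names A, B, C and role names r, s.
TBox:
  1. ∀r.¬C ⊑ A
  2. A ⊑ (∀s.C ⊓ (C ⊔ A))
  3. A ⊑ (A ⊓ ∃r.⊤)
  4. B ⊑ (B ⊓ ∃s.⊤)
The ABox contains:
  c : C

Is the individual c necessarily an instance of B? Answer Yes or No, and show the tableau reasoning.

1. c : B?  L(c) = {C} ∪ {¬B}
   open: L(c) ⊇ {C, ¬A, ¬B, ∃r.C} (+ ∃-successors) — c ∉ B possible
2. Hence c : B: not entailed.

No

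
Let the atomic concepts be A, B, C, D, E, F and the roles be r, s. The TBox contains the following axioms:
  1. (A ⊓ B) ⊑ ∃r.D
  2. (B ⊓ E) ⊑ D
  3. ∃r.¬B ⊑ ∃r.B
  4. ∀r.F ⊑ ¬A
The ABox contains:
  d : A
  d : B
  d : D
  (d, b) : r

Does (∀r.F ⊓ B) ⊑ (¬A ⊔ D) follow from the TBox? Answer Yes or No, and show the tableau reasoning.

1. (∀r.F ⊓ B) ⊑ (¬A ⊔ D)  ⇔  ((∀r.F ⊓ B) ⊓ (A ⊓ ¬D)) unsat w.r.t. T
   all branches close; clash {D, ¬D} at x₀
2. Hence (∀r.F ⊓ B) ⊑ (¬A ⊔ D): entailed.

Yes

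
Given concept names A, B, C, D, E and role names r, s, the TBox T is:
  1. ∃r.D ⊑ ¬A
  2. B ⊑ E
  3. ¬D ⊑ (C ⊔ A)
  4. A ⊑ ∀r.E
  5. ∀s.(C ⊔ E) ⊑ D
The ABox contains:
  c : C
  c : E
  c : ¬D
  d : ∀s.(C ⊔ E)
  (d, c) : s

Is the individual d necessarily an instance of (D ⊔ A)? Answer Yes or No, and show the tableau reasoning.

1. d : (D ⊔ A)?  L(d) = {∀s.(C ⊔ E)} ∪ {(¬D ⊓ ¬A)}
   clash {A, ¬A} at d — d ∈ (D ⊔ A)
2. Hence d : (D ⊔ A): entailed.

Yes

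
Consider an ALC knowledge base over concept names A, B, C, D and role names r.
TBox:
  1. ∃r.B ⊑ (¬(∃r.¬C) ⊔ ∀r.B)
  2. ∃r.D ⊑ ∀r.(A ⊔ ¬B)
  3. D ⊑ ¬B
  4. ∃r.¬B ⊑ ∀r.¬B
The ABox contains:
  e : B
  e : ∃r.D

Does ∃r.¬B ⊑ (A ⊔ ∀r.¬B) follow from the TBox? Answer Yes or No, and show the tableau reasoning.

Yes

1. ∃r.¬B ⊑ (A ⊔ ∀r.¬B)  ⇔  (∃r.¬B ⊓ (¬A ⊓ ∃r.B)) unsat w.r.t. T
   all branches close; clash {B, ¬B} at an ∃-successor
2. Hence ∃r.¬B ⊑ (A ⊔ ∀r.¬B): entailed.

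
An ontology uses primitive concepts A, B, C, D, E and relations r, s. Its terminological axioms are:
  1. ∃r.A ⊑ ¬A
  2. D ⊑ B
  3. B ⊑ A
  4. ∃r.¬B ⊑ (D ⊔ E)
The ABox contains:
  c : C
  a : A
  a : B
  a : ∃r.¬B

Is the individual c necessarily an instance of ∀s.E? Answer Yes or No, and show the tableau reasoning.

No

1. c : ∀s.E?  L(c) = {C} ∪ {∃s.¬E}
   open: L(c) ⊇ {C, ¬B, ¬D, ∀r.B, ∀r.¬A, …} (+ ∃-successors) — c ∉ ∀s.E possible
2. Hence c : ∀s.E: not entailed.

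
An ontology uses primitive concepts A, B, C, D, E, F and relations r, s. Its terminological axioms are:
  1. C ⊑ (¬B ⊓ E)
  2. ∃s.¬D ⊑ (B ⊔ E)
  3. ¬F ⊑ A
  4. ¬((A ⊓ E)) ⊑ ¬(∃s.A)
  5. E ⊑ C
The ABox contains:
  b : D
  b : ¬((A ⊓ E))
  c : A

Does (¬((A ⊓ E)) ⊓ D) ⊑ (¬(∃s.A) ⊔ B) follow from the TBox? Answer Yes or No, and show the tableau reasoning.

Yes

1. (¬((A ⊓ E)) ⊓ D) ⊑ (¬(∃s.A) ⊔ B)  ⇔  (((¬A ⊔ ¬E) ⊓ D) ⊓ (∃s.A ⊓ ¬B)) unsat w.r.t. T
   all branches close; clash {E, ¬E} at x₀
2. Hence (¬((A ⊓ E)) ⊓ D) ⊑ (¬(∃s.A) ⊔ B): entailed.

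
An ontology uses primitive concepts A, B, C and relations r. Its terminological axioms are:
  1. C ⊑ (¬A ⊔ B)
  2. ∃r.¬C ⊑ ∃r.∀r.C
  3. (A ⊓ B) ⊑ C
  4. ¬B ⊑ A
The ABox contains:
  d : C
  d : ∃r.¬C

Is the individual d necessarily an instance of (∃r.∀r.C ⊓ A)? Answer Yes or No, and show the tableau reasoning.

1. d : (∃r.∀r.C ⊓ A)?  L(d) = {C, ∃r.¬C} ∪ {(∀r.∃r.¬C ⊔ ¬A)}
   apply at d: C⊑(¬A ⊔ B); ∃r.¬C⊑∃r.∀r.C
   open: L(d) ⊇ {B, C, ¬A, ∃r.¬C, ∃r.∀r.C} (+ ∃-successors) — d ∉ (∃r.∀r.C ⊓ A) possible
2. Hence d : (∃r.∀r.C ⊓ A): not entailed.

No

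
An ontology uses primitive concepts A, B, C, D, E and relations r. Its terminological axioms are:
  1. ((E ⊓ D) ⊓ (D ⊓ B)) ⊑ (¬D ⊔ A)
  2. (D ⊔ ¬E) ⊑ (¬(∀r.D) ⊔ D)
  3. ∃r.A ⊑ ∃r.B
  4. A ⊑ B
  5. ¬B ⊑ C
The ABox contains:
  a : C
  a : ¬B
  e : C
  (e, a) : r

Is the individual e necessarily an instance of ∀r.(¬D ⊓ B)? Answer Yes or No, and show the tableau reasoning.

1. e : ∀r.(¬D ⊓ B)?  L(e) = {C} ∪ {∃r.(D ⊔ ¬B)}
   open: L(e) ⊇ {C, ¬A, ¬E, ∀r.¬A, ∃r.(D ⊔ ¬B), …} (+ ∃-successors) — e ∉ ∀r.(¬D ⊓ B) possible
2. Hence e : ∀r.(¬D ⊓ B): not entailed.

No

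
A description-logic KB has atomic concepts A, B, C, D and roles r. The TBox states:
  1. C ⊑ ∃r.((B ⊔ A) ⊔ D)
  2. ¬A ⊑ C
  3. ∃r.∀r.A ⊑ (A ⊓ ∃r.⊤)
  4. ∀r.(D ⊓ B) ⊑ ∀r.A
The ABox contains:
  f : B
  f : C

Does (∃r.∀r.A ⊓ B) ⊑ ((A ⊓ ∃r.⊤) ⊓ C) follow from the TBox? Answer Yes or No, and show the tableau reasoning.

No

1. (∃r.∀r.A ⊓ B) ⊑ ((A ⊓ ∃r.⊤) ⊓ C)  ⇔  ((∃r.∀r.A ⊓ B) ⊓ ((¬A ⊔ ∀r.⊥) ⊔ ¬C)) unsat w.r.t. T
   apply at x₀: ∃r.∀r.A⊑(A ⊓ ∃r.⊤)
   open: L(x₀) ⊇ {A, B, ¬C, ∃r.(¬D ⊔ ¬B), ∃r.∀r.A, …} (+ ∃-successors)
2. Hence (∃r.∀r.A ⊓ B) ⊑ ((A ⊓ ∃r.⊤) ⊓ C): not entailed.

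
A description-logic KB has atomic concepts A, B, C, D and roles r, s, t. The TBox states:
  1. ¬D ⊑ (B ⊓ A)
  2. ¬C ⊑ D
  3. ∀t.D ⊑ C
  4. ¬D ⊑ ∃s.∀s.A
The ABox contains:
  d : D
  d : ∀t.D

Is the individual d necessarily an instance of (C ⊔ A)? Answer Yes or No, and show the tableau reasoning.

1. d : (C ⊔ A)?  L(d) = {D, ∀t.D} ∪ {(¬C ⊓ ¬A)}
   clash {C, ¬C} at d — d ∈ (C ⊔ A)
2. Hence d : (C ⊔ A): entailed.

Yes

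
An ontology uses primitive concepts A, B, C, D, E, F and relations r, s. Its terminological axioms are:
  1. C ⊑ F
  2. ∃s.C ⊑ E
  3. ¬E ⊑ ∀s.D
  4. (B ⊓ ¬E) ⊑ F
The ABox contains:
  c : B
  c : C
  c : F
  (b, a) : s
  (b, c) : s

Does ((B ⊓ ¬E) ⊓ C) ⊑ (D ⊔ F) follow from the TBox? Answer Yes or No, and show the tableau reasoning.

1. ((B ⊓ ¬E) ⊓ C) ⊑ (D ⊔ F)  ⇔  (((B ⊓ ¬E) ⊓ C) ⊓ (¬D ⊓ ¬F)) unsat w.r.t. T
   all branches close; clash {F, ¬F} at x₀
2. Hence ((B ⊓ ¬E) ⊓ C) ⊑ (D ⊔ F): entailed.

Yes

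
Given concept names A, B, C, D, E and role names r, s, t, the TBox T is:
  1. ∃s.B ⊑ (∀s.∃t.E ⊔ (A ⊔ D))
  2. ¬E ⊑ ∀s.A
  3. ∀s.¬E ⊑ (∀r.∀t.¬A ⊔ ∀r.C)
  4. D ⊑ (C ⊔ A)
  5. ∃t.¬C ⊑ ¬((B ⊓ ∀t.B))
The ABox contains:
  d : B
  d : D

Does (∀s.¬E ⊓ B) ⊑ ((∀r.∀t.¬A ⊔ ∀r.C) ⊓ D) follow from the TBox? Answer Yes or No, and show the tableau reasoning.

No

1. (∀s.¬E ⊓ B) ⊑ ((∀r.∀t.¬A ⊔ ∀r.C) ⊓ D)  ⇔  ((∀s.¬E ⊓ B) ⊓ ((∃r.∃t.A ⊓ ∃r.¬C) ⊔ ¬D)) unsat w.r.t. T
   apply at x₀: ∀s.¬E⊑(∀r.∀t.¬A ⊔ ∀r.C)
   open: L(x₀) ⊇ {B, E, ¬D, ∀r.∀t.¬A, ∀s.¬B, …}
2. Hence (∀s.¬E ⊓ B) ⊑ ((∀r.∀t.¬A ⊔ ∀r.C) ⊓ D): not entailed.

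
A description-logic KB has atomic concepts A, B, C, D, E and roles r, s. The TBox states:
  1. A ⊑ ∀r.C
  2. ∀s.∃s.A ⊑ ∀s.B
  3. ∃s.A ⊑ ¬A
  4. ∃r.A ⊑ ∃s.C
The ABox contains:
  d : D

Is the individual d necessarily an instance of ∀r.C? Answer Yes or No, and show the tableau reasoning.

1. d : ∀r.C?  L(d) = {D} ∪ {∃r.¬C}
   open: L(d) ⊇ {D, ¬A, ∀r.¬A, ∃r.¬C, ∃s.∀s.¬A} (+ ∃-successors) — d ∉ ∀r.C possible
2. Hence d : ∀r.C: not entailed.

No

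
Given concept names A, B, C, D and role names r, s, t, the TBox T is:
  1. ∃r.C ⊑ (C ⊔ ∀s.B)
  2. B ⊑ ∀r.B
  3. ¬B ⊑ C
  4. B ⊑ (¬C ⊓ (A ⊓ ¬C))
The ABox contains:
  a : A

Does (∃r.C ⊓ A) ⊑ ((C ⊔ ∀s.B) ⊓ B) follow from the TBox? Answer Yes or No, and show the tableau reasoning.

1. (∃r.C ⊓ A) ⊑ ((C ⊔ ∀s.B) ⊓ B)  ⇔  ((∃r.C ⊓ A) ⊓ ((¬C ⊓ ∃s.¬B) ⊔ ¬B)) unsat w.r.t. T
   apply at x₀: ∃r.C⊑(C ⊔ ∀s.B)
   open: L(x₀) ⊇ {A, C, ¬B, ∃r.C} (+ ∃-successors)
2. Hence (∃r.C ⊓ A) ⊑ ((C ⊔ ∀s.B) ⊓ B): not entailed.

No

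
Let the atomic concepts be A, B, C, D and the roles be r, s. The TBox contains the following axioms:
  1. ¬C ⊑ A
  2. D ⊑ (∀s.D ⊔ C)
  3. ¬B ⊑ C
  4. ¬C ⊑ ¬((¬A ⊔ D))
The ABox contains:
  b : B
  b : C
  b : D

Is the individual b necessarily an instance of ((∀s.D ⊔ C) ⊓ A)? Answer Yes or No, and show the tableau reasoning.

1. b : ((∀s.D ⊔ C) ⊓ A)?  L(b) = {B, C, D} ∪ {((∃s.¬D ⊓ ¬C) ⊔ ¬A)}
   apply at b: D⊑(∀s.D ⊔ C)
   open: L(b) ⊇ {B, C, D, ¬A} — b ∉ ((∀s.D ⊔ C) ⊓ A) possible
2. Hence b : ((∀s.D ⊔ C) ⊓ A): not entailed.

No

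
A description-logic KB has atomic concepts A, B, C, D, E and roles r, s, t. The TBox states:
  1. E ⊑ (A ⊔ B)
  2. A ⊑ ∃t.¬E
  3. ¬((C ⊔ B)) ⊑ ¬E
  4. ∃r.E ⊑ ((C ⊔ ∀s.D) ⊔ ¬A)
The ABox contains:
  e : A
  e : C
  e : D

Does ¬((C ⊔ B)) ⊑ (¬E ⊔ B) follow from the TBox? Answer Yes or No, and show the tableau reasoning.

1. ¬((C ⊔ B)) ⊑ (¬E ⊔ B)  ⇔  ((¬C ⊓ ¬B) ⊓ (E ⊓ ¬B)) unsat w.r.t. T
   all branches close; clash {E, ¬E} at x₀
2. Hence ¬((C ⊔ B)) ⊑ (¬E ⊔ B): entailed.

Yes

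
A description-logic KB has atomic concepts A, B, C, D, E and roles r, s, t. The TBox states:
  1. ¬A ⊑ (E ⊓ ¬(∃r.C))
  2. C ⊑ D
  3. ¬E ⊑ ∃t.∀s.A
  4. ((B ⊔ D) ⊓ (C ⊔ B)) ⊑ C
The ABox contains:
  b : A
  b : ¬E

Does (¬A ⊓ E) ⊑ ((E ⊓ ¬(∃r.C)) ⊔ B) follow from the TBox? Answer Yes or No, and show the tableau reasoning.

Yes

1. (¬A ⊓ E) ⊑ ((E ⊓ ¬(∃r.C)) ⊔ B)  ⇔  ((¬A ⊓ E) ⊓ ((¬E ⊔ ∃r.C) ⊓ ¬B)) unsat w.r.t. T
   all branches close; clash {C, ¬C} at an ∃-successor
2. Hence (¬A ⊓ E) ⊑ ((E ⊓ ¬(∃r.C)) ⊔ B): entailed.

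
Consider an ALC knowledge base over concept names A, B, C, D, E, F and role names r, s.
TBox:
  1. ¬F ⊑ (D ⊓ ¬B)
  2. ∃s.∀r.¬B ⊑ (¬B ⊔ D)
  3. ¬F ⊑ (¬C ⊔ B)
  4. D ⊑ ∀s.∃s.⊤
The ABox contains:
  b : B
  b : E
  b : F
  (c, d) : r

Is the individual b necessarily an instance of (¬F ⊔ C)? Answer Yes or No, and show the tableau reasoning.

1. b : (¬F ⊔ C)?  L(b) = {B, E, F} ∪ {(F ⊓ ¬C)}
   open: L(b) ⊇ {B, E, F, ¬C, ¬D, …} — b ∉ (¬F ⊔ C) possible
2. Hence b : (¬F ⊔ C): not entailed.

No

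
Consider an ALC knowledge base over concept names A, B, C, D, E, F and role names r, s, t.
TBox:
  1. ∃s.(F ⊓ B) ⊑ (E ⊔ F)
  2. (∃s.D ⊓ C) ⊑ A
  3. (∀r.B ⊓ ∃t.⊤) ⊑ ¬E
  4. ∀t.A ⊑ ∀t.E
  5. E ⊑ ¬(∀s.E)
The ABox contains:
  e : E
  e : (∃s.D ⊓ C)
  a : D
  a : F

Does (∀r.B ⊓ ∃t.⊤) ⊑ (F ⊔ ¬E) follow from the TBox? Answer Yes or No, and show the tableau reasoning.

1. (∀r.B ⊓ ∃t.⊤) ⊑ (F ⊔ ¬E)  ⇔  ((∀r.B ⊓ ∃t.⊤) ⊓ (¬F ⊓ E)) unsat w.r.t. T
   all branches close; clash {E, ¬E} at x₀
2. Hence (∀r.B ⊓ ∃t.⊤) ⊑ (F ⊔ ¬E): entailed.

Yes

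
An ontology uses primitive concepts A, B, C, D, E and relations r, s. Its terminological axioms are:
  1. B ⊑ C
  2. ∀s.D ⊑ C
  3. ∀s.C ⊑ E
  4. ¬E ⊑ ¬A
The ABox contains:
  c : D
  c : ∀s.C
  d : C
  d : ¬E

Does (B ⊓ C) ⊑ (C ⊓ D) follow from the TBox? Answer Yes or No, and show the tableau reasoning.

1. (B ⊓ C) ⊑ (C ⊓ D)  ⇔  ((B ⊓ C) ⊓ (¬C ⊔ ¬D)) unsat w.r.t. T
   open: L(x₀) ⊇ {B, C, E, ¬D}
2. Hence (B ⊓ C) ⊑ (C ⊓ D): not entailed.

No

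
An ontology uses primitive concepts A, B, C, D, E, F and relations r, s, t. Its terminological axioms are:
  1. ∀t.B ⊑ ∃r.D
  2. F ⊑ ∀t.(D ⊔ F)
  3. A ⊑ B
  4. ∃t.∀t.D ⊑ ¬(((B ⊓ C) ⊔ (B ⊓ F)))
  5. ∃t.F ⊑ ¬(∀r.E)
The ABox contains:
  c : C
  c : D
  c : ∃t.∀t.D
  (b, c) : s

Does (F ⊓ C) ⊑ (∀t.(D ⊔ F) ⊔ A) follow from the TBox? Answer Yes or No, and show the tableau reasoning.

Yes

1. (F ⊓ C) ⊑ (∀t.(D ⊔ F) ⊔ A)  ⇔  ((F ⊓ C) ⊓ (∃t.(¬D ⊓ ¬F) ⊓ ¬A)) unsat w.r.t. T
   all branches close; clash {C, ¬C} at x₀
2. Hence (F ⊓ C) ⊑ (∀t.(D ⊔ F) ⊔ A): entailed.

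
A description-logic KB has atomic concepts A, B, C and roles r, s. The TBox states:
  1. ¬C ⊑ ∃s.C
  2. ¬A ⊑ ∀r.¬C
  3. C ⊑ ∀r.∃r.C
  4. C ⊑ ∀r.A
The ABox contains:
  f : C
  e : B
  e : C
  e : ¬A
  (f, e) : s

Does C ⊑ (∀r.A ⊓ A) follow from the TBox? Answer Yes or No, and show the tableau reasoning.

No

1. C ⊑ (∀r.A ⊓ A)  ⇔  (C ⊓ (∃r.¬A ⊔ ¬A)) unsat w.r.t. T
   apply at x₀: C⊑∀r.∃r.C; C⊑∀r.A
   open: L(x₀) ⊇ {C, ¬A, ∀r.A, ∀r.¬C, ∀r.∃r.C}
2. Hence C ⊑ (∀r.A ⊓ A): not entailed.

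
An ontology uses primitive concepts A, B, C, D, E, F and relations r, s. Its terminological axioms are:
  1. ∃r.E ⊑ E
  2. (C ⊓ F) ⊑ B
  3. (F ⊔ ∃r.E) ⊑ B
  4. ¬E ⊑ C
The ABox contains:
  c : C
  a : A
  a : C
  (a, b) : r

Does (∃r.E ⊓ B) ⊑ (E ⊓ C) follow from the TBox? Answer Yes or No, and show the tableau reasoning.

No

1. (∃r.E ⊓ B) ⊑ (E ⊓ C)  ⇔  ((∃r.E ⊓ B) ⊓ (¬E ⊔ ¬C)) unsat w.r.t. T
   apply at x₀: ∃r.E⊑E
   open: L(x₀) ⊇ {B, E, ¬C, ∃r.E} (+ ∃-successors)
2. Hence (∃r.E ⊓ B) ⊑ (E ⊓ C): not entailed.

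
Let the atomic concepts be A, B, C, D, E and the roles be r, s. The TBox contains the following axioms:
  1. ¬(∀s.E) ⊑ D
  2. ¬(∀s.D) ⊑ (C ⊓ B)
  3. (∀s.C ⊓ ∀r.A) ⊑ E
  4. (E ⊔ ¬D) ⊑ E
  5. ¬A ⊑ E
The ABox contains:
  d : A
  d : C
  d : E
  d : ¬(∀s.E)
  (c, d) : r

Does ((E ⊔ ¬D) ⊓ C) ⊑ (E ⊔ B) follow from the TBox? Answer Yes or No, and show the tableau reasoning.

Yes

1. ((E ⊔ ¬D) ⊓ C) ⊑ (E ⊔ B)  ⇔  (((E ⊔ ¬D) ⊓ C) ⊓ (¬E ⊓ ¬B)) unsat w.r.t. T
   all branches close; clash {E, ¬E} at x₀
2. Hence ((E ⊔ ¬D) ⊓ C) ⊑ (E ⊔ B): entailed.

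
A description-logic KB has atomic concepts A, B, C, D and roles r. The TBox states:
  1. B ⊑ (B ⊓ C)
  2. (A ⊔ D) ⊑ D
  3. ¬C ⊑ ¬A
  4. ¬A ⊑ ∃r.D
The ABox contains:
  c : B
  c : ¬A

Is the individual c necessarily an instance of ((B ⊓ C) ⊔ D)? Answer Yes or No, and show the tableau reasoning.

1. c : ((B ⊓ C) ⊔ D)?  L(c) = {B, ¬A} ∪ {((¬B ⊔ ¬C) ⊓ ¬D)}
   clash {C, ¬C} at c — c ∈ ((B ⊓ C) ⊔ D)
2. Hence c : ((B ⊓ C) ⊔ D): entailed.

Yes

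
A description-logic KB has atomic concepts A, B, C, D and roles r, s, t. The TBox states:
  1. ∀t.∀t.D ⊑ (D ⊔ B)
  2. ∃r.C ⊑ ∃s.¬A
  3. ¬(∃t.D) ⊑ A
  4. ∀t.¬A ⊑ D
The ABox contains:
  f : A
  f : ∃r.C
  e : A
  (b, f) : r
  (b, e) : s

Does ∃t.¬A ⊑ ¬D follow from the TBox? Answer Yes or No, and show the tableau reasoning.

No

1. ∃t.¬A ⊑ ¬D  ⇔  (∃t.¬A ⊓ D) unsat w.r.t. T
   open: L(x₀) ⊇ {D, ∀r.¬C, ∃t.D, ∃t.¬A, ∃t.∃t.¬D} (+ ∃-successors)
2. Hence ∃t.¬A ⊑ ¬D: not entailed.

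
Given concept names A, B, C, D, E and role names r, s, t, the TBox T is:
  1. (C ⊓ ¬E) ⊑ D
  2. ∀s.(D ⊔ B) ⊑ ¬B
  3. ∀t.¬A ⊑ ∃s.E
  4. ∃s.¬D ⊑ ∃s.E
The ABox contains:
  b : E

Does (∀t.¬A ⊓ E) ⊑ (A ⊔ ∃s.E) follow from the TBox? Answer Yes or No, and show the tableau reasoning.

1. (∀t.¬A ⊓ E) ⊑ (A ⊔ ∃s.E)  ⇔  ((∀t.¬A ⊓ E) ⊓ (¬A ⊓ ∀s.¬E)) unsat w.r.t. T
   all branches close; clash {E, ¬E} at an ∃-successor
2. Hence (∀t.¬A ⊓ E) ⊑ (A ⊔ ∃s.E): entailed.

Yes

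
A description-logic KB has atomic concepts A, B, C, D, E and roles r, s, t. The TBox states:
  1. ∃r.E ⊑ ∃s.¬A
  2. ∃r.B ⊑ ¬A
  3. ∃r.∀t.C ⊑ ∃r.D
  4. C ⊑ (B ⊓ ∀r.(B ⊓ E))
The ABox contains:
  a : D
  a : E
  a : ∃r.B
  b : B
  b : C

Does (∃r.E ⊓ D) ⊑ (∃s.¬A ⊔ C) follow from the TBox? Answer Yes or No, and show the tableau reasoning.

1. (∃r.E ⊓ D) ⊑ (∃s.¬A ⊔ C)  ⇔  ((∃r.E ⊓ D) ⊓ (∀s.A ⊓ ¬C)) unsat w.r.t. T
   all branches close; clash {A, ¬A} at an ∃-successor
2. Hence (∃r.E ⊓ D) ⊑ (∃s.¬A ⊔ C): entailed.

Yes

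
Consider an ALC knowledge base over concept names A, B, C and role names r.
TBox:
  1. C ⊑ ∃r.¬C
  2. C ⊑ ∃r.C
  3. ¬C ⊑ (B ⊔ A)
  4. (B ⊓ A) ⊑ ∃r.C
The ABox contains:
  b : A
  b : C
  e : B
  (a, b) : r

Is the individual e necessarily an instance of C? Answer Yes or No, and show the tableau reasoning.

1. e : C?  L(e) = {B} ∪ {¬C}
   apply at e: ¬C⊑(B ⊔ A)
   open: L(e) ⊇ {B, ¬A, ¬C} — e ∉ C possible
2. Hence e : C: not entailed.

No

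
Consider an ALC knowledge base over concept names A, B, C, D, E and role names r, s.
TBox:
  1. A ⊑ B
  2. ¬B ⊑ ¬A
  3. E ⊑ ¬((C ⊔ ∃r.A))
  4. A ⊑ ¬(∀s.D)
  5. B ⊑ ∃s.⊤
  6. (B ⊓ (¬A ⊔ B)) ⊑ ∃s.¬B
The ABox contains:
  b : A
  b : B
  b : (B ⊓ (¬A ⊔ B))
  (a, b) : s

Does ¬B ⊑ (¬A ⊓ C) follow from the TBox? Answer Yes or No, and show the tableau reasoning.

1. ¬B ⊑ (¬A ⊓ C)  ⇔  (¬B ⊓ (A ⊔ ¬C)) unsat w.r.t. T
   apply at x₀: ¬B⊑¬A
   open: L(x₀) ⊇ {¬A, ¬B, ¬C, ¬E}
2. Hence ¬B ⊑ (¬A ⊓ C): not entailed.

No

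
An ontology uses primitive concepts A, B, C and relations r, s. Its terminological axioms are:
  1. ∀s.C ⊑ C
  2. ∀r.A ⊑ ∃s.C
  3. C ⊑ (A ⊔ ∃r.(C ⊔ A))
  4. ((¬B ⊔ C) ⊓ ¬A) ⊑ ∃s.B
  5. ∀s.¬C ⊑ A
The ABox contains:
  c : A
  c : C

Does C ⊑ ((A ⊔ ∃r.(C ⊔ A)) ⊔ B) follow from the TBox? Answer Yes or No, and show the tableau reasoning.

1. C ⊑ ((A ⊔ ∃r.(C ⊔ A)) ⊔ B)  ⇔  (C ⊓ ((¬A ⊓ ∀r.(¬C ⊓ ¬A)) ⊓ ¬B)) unsat w.r.t. T
   all branches close; clash {A, ¬A} at x₀
2. Hence C ⊑ ((A ⊔ ∃r.(C ⊔ A)) ⊔ B): entailed.

Yes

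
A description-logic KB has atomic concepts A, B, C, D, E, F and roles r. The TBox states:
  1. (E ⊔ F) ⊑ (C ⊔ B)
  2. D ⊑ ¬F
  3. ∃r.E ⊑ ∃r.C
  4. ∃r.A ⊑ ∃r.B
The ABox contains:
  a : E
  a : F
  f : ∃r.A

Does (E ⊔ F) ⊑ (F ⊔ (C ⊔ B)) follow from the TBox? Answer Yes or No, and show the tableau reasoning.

Yes

1. (E ⊔ F) ⊑ (F ⊔ (C ⊔ B))  ⇔  ((E ⊔ F) ⊓ (¬F ⊓ (¬C ⊓ ¬B))) unsat w.r.t. T
   all branches close; clash {F, ¬F} at x₀
2. Hence (E ⊔ F) ⊑ (F ⊔ (C ⊔ B)): entailed.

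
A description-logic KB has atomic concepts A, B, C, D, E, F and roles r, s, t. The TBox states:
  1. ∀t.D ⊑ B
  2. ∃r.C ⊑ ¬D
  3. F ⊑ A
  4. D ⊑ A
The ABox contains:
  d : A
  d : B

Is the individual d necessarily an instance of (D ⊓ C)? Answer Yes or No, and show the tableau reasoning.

No

1. d : (D ⊓ C)?  L(d) = {A, B} ∪ {(¬D ⊔ ¬C)}
   open: L(d) ⊇ {A, B, ¬D} — d ∉ (D ⊓ C) possible
2. Hence d : (D ⊓ C): not entailed.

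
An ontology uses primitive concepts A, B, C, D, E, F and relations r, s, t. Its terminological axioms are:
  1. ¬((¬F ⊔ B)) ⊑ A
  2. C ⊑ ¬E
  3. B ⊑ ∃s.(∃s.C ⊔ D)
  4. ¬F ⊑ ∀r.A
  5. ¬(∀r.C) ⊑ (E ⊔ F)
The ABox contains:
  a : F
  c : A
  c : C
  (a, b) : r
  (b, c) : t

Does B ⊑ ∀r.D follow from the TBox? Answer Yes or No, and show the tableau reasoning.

No

1. B ⊑ ∀r.D  ⇔  (B ⊓ ∃r.¬D) unsat w.r.t. T
   apply at x₀: B⊑∃s.(∃s.C ⊔ D)
   open: L(x₀) ⊇ {B, F, ¬C, ∀r.C, ∃r.¬D, …} (+ ∃-successors)
2. Hence B ⊑ ∀r.D: not entailed.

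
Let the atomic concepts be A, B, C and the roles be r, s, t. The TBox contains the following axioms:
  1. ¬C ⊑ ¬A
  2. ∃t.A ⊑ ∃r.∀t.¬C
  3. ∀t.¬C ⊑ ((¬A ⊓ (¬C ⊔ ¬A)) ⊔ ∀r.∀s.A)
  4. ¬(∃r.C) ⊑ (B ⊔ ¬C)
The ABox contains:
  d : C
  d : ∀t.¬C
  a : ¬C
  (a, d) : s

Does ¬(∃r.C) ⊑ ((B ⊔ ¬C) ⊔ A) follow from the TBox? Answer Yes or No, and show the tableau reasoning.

1. ¬(∃r.C) ⊑ ((B ⊔ ¬C) ⊔ A)  ⇔  (∀r.¬C ⊓ ((¬B ⊓ C) ⊓ ¬A)) unsat w.r.t. T
   all branches close; clash {C, ¬C} at x₀
2. Hence ¬(∃r.C) ⊑ ((B ⊔ ¬C) ⊔ A): entailed.

Yes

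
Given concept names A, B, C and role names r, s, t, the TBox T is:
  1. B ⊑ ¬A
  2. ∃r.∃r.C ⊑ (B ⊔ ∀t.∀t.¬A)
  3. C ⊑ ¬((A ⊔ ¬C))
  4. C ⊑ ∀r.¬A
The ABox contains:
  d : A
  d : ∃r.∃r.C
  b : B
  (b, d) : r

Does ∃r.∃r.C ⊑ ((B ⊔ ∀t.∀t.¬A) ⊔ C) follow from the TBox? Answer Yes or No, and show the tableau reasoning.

Yes

1. ∃r.∃r.C ⊑ ((B ⊔ ∀t.∀t.¬A) ⊔ C)  ⇔  (∃r.∃r.C ⊓ ((¬B ⊓ ∃t.∃t.A) ⊓ ¬C)) unsat w.r.t. T
   all branches close; clash {A, ¬A} at an ∃-successor
2. Hence ∃r.∃r.C ⊑ ((B ⊔ ∀t.∀t.¬A) ⊔ C): entailed.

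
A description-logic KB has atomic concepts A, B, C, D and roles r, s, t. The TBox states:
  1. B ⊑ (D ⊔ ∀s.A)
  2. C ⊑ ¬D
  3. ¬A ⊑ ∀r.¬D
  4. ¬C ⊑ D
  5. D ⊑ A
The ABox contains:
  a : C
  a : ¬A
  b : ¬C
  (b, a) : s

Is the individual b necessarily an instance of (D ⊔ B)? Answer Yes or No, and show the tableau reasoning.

1. b : (D ⊔ B)?  L(b) = {¬C} ∪ {(¬D ⊓ ¬B)}
   clash {D, ¬D} at b — b ∈ (D ⊔ B)
2. Hence b : (D ⊔ B): entailed.

Yes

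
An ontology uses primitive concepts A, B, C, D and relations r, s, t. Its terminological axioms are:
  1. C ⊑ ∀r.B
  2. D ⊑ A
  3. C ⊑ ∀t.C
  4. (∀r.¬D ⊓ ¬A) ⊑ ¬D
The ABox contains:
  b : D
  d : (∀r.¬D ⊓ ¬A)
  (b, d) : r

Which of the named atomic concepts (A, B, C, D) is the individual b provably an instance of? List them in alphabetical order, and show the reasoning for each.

{A, D}

1. b : A?  L(b) = {D} ∪ {¬A}
   clash {A, ¬A} at b — b ∈ A
2. b : B?  L(b) = {D} ∪ {¬B}
   apply at b: D⊑A
   open: L(b) ⊇ {A, D, ¬B, ¬C} — b ∉ B possible
3. b : C?  L(b) = {D} ∪ {¬C}
   apply at b: D⊑A
   open: L(b) ⊇ {A, D, ¬C} — b ∉ C possible
4. b : D?  L(b) = {D} ∪ {¬D}
   clash {D, ¬D} at b — b ∈ D
5. Entailed for b: {A, D}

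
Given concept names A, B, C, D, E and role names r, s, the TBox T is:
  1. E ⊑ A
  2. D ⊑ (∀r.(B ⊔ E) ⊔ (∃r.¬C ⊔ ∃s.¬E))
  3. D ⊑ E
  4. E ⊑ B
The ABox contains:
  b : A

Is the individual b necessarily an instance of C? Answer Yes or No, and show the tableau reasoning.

No

1. b : C?  L(b) = {A} ∪ {¬C}
   open: L(b) ⊇ {A, ¬C, ¬D, ¬E} — b ∉ C possible
2. Hence b : C: not entailed.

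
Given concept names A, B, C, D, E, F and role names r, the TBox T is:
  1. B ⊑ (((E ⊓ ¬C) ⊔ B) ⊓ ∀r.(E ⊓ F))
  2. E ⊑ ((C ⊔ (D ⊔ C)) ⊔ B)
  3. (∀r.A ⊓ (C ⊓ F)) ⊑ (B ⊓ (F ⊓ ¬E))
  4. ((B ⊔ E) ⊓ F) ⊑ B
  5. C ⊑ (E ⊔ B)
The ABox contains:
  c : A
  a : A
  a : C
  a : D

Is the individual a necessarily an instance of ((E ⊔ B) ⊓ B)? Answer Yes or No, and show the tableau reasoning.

No

1. a : ((E ⊔ B) ⊓ B)?  L(a) = {A, C, D} ∪ {((¬E ⊓ ¬B) ⊔ ¬B)}
   apply at a: C⊑(E ⊔ B)
   open: L(a) ⊇ {A, C, D, E, ¬B, …} (+ ∃-successors) — a ∉ ((E ⊔ B) ⊓ B) possible
2. Hence a : ((E ⊔ B) ⊓ B): not entailed.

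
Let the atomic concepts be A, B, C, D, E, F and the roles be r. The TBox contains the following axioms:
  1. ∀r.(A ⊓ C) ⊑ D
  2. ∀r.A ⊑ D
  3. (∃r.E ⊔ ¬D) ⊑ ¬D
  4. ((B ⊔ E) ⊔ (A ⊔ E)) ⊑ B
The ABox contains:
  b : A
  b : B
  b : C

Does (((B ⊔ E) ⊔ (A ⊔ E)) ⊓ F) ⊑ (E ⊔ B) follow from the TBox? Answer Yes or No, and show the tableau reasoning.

1. (((B ⊔ E) ⊔ (A ⊔ E)) ⊓ F) ⊑ (E ⊔ B)  ⇔  ((((B ⊔ E) ⊔ (A ⊔ E)) ⊓ F) ⊓ (¬E ⊓ ¬B)) unsat w.r.t. T
   all branches close; clash {E, ¬E} at x₀
2. Hence (((B ⊔ E) ⊔ (A ⊔ E)) ⊓ F) ⊑ (E ⊔ B): entailed.

Yes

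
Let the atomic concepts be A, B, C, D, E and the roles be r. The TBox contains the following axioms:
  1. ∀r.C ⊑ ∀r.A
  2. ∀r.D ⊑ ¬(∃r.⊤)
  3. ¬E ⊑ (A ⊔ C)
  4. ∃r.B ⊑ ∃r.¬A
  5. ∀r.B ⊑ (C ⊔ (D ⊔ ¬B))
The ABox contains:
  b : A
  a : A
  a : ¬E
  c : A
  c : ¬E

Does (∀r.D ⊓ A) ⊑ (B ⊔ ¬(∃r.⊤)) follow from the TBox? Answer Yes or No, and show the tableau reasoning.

Yes

1. (∀r.D ⊓ A) ⊑ (B ⊔ ¬(∃r.⊤))  ⇔  ((∀r.D ⊓ A) ⊓ (¬B ⊓ ∃r.⊤)) unsat w.r.t. T
   all branches close; clash ⊥ at an ∃-successor
2. Hence (∀r.D ⊓ A) ⊑ (B ⊔ ¬(∃r.⊤)): entailed.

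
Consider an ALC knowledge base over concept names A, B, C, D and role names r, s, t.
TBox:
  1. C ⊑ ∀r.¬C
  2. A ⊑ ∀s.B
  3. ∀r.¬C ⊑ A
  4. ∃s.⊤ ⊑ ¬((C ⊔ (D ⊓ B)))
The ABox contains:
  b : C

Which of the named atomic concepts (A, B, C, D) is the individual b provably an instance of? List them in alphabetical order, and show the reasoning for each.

1. b : A?  L(b) = {C} ∪ {¬A}
   clash {A, ¬A} at b — b ∈ A
2. b : B?  L(b) = {C} ∪ {¬B}
   apply at b: C⊑∀r.¬C
   open: L(b) ⊇ {A, C, ¬B, ∀r.¬C, ∀s.B, …} — b ∉ B possible
3. b : C?  L(b) = {C} ∪ {¬C}
   clash {C, ¬C} at b — b ∈ C
4. b : D?  L(b) = {C} ∪ {¬D}
   apply at b: C⊑∀r.¬C
   open: L(b) ⊇ {A, C, ¬D, ∀r.¬C, ∀s.B, …} — b ∉ D possible
5. Entailed for b: {A, C}

{A, C}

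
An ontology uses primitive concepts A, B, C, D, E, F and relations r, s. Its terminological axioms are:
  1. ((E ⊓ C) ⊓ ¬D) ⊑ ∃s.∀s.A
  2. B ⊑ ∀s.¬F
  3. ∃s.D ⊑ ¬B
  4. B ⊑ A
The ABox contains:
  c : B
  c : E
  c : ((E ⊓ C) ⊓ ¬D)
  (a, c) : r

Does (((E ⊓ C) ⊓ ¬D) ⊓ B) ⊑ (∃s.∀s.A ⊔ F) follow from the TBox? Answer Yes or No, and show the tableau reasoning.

1. (((E ⊓ C) ⊓ ¬D) ⊓ B) ⊑ (∃s.∀s.A ⊔ F)  ⇔  ((((E ⊓ C) ⊓ ¬D) ⊓ B) ⊓ (∀s.∃s.¬A ⊓ ¬F)) unsat w.r.t. T
   all branches close; clash {B, ¬B} at x₀
2. Hence (((E ⊓ C) ⊓ ¬D) ⊓ B) ⊑ (∃s.∀s.A ⊔ F): entailed.

Yes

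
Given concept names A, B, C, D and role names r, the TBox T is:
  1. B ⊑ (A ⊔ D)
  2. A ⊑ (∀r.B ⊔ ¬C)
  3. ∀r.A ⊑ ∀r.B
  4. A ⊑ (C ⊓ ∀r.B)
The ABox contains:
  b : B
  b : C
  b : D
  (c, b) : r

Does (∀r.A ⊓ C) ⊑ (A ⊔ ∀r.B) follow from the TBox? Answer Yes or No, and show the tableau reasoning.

Yes

1. (∀r.A ⊓ C) ⊑ (A ⊔ ∀r.B)  ⇔  ((∀r.A ⊓ C) ⊓ (¬A ⊓ ∃r.¬B)) unsat w.r.t. T
   all branches close; clash {B, ¬B} at an ∃-successor
2. Hence (∀r.A ⊓ C) ⊑ (A ⊔ ∀r.B): entailed.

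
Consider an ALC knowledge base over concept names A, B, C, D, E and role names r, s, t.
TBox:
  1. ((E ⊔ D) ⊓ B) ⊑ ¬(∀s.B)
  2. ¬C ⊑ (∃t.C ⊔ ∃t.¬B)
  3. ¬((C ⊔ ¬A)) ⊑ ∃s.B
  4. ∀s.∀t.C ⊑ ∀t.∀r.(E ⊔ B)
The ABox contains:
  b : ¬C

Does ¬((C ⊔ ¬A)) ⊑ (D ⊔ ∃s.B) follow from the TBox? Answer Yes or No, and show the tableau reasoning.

Yes

1. ¬((C ⊔ ¬A)) ⊑ (D ⊔ ∃s.B)  ⇔  ((¬C ⊓ A) ⊓ (¬D ⊓ ∀s.¬B)) unsat w.r.t. T
   all branches close; clash {B, ¬B} at an ∃-successor
2. Hence ¬((C ⊔ ¬A)) ⊑ (D ⊔ ∃s.B): entailed.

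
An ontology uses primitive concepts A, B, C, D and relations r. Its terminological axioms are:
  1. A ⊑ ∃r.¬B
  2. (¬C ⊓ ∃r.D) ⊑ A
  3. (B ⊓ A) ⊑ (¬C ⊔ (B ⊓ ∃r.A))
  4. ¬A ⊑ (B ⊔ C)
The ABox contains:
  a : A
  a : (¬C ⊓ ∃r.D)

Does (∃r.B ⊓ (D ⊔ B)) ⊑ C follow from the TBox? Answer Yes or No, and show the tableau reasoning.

No

1. (∃r.B ⊓ (D ⊔ B)) ⊑ C  ⇔  ((∃r.B ⊓ (D ⊔ B)) ⊓ ¬C) unsat w.r.t. T
   open: L(x₀) ⊇ {A, D, ¬B, ¬C, ∃r.B, …} (+ ∃-successors)
2. Hence (∃r.B ⊓ (D ⊔ B)) ⊑ C: not entailed.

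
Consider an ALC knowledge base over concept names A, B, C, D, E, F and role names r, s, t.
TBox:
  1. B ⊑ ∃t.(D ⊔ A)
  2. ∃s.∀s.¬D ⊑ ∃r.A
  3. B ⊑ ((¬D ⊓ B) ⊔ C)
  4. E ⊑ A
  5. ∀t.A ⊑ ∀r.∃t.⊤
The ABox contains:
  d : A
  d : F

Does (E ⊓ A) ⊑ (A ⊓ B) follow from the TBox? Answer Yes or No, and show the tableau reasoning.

1. (E ⊓ A) ⊑ (A ⊓ B)  ⇔  ((E ⊓ A) ⊓ (¬A ⊔ ¬B)) unsat w.r.t. T
   open: L(x₀) ⊇ {A, E, ¬B, ∀s.∃s.D, ∃t.¬A} (+ ∃-successors)
2. Hence (E ⊓ A) ⊑ (A ⊓ B): not entailed.

No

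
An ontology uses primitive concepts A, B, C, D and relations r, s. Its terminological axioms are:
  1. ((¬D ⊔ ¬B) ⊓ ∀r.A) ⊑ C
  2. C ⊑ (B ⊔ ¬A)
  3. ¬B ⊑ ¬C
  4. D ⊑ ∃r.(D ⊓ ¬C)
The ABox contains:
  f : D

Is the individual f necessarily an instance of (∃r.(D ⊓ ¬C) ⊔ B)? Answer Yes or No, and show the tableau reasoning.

Yes

1. f : (∃r.(D ⊓ ¬C) ⊔ B)?  L(f) = {D} ∪ {(∀r.(¬D ⊔ C) ⊓ ¬B)}
   clash {C, ¬C} at f — f ∈ (∃r.(D ⊓ ¬C) ⊔ B)
2. Hence f : (∃r.(D ⊓ ¬C) ⊔ B): entailed.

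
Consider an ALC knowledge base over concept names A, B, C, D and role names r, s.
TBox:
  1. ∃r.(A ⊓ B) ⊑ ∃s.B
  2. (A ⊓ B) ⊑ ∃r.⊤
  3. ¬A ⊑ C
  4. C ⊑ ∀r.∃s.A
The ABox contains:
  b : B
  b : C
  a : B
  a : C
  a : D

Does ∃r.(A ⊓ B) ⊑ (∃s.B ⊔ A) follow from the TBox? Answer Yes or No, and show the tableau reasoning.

1. ∃r.(A ⊓ B) ⊑ (∃s.B ⊔ A)  ⇔  (∃r.(A ⊓ B) ⊓ (∀s.¬B ⊓ ¬A)) unsat w.r.t. T
   all branches close; clash {B, ¬B} at an ∃-successor
2. Hence ∃r.(A ⊓ B) ⊑ (∃s.B ⊔ A): entailed.

Yes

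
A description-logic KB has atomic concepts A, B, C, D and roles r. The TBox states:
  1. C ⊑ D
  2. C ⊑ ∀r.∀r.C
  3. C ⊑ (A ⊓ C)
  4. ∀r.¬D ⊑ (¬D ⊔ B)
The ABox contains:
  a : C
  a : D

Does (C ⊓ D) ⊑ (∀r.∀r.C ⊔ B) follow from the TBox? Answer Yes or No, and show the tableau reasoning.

Yes

1. (C ⊓ D) ⊑ (∀r.∀r.C ⊔ B)  ⇔  ((C ⊓ D) ⊓ (∃r.∃r.¬C ⊓ ¬B)) unsat w.r.t. T
   all branches close; clash {B, ¬B} at x₀
2. Hence (C ⊓ D) ⊑ (∀r.∀r.C ⊔ B): entailed.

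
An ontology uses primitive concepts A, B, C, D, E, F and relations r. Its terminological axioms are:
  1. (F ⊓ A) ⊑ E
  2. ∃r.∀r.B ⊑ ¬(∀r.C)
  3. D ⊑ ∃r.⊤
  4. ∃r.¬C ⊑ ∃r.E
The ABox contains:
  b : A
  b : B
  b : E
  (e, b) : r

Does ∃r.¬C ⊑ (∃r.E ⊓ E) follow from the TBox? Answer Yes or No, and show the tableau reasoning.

No

1. ∃r.¬C ⊑ (∃r.E ⊓ E)  ⇔  (∃r.¬C ⊓ (∀r.¬E ⊔ ¬E)) unsat w.r.t. T
   apply at x₀: ∃r.¬C⊑∃r.E
   open: L(x₀) ⊇ {¬D, ¬E, ¬F, ∃r.E, ∃r.¬C} (+ ∃-successors)
2. Hence ∃r.¬C ⊑ (∃r.E ⊓ E): not entailed.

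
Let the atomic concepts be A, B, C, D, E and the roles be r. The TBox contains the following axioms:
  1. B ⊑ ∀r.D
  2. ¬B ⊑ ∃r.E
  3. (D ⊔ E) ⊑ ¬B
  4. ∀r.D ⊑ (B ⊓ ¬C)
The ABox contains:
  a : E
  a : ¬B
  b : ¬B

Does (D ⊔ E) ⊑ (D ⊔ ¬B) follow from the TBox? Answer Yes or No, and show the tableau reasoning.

1. (D ⊔ E) ⊑ (D ⊔ ¬B)  ⇔  ((D ⊔ E) ⊓ (¬D ⊓ B)) unsat w.r.t. T
   all branches close; clash {B, ¬B} at x₀
2. Hence (D ⊔ E) ⊑ (D ⊔ ¬B): entailed.

Yes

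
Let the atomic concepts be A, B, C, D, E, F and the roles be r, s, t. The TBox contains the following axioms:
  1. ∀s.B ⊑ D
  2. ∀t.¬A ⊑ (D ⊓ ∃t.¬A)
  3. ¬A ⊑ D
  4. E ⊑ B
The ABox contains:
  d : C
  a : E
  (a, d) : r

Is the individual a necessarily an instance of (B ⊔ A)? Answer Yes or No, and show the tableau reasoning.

Yes

1. a : (B ⊔ A)?  L(a) = {E} ∪ {(¬B ⊓ ¬A)}
   clash {B, ¬B} at a — a ∈ (B ⊔ A)
2. Hence a : (B ⊔ A): entailed.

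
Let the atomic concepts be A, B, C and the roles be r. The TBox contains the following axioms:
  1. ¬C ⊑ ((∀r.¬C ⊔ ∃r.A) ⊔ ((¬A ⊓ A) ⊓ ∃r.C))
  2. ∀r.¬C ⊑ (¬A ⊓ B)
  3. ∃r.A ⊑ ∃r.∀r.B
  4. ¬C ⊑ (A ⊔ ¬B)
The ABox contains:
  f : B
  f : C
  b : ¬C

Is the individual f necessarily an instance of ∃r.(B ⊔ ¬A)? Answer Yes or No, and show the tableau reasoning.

No

1. f : ∃r.(B ⊔ ¬A)?  L(f) = {B, C} ∪ {∀r.(¬B ⊓ A)}
   open: L(f) ⊇ {B, C, ¬A, ∀r.(¬B ⊓ A), ∀r.¬A} — f ∉ ∃r.(B ⊔ ¬A) possible
2. Hence f : ∃r.(B ⊔ ¬A): not entailed.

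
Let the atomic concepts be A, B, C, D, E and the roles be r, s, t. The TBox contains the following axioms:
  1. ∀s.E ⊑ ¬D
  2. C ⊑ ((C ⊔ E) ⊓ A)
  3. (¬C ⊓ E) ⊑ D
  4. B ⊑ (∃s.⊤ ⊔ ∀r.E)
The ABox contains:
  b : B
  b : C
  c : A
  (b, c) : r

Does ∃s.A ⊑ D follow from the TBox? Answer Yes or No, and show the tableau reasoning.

1. ∃s.A ⊑ D  ⇔  (∃s.A ⊓ ¬D) unsat w.r.t. T
   open: L(x₀) ⊇ {A, C, ¬B, ¬D, ∃s.A} (+ ∃-successors)
2. Hence ∃s.A ⊑ D: not entailed.

No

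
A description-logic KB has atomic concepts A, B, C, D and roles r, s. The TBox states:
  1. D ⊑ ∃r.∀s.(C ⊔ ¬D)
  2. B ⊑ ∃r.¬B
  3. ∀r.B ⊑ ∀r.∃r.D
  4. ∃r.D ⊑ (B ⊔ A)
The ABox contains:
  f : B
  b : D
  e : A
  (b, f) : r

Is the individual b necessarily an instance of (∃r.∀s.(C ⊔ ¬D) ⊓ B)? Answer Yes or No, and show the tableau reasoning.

1. b : (∃r.∀s.(C ⊔ ¬D) ⊓ B)?  L(b) = {D} ∪ {(∀r.∃s.(¬C ⊓ D) ⊔ ¬B)}
   apply at b: D⊑∃r.∀s.(C ⊔ ¬D)
   open: L(b) ⊇ {D, ¬B, ∀r.¬D, ∃r.¬B, ∃r.∀s.(C ⊔ ¬D)} (+ ∃-successors) — b ∉ (∃r.∀s.(C ⊔ ¬D) ⊓ B) possible
2. Hence b : (∃r.∀s.(C ⊔ ¬D) ⊓ B): not entailed.

No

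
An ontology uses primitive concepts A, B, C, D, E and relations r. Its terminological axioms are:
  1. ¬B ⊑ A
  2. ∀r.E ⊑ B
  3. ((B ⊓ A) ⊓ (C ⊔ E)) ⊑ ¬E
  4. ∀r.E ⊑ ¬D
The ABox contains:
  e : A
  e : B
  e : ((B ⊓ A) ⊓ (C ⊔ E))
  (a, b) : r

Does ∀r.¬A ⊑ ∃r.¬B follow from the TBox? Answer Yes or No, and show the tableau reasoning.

No

1. ∀r.¬A ⊑ ∃r.¬B  ⇔  (∀r.¬A ⊓ ∀r.B) unsat w.r.t. T
   open: L(x₀) ⊇ {B, ¬A, ∀r.B, ∀r.¬A, ∃r.¬E} (+ ∃-successors)
2. Hence ∀r.¬A ⊑ ∃r.¬B: not entailed.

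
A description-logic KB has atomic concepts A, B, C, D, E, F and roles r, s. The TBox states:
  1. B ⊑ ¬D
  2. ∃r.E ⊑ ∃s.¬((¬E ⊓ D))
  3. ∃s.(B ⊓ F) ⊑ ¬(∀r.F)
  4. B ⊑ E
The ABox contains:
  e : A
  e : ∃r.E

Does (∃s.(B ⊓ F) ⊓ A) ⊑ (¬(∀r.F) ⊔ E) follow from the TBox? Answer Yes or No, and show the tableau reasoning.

Yes

1. (∃s.(B ⊓ F) ⊓ A) ⊑ (¬(∀r.F) ⊔ E)  ⇔  ((∃s.(B ⊓ F) ⊓ A) ⊓ (∀r.F ⊓ ¬E)) unsat w.r.t. T
   all branches close; clash {E, ¬E} at x₀
2. Hence (∃s.(B ⊓ F) ⊓ A) ⊑ (¬(∀r.F) ⊔ E): entailed.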